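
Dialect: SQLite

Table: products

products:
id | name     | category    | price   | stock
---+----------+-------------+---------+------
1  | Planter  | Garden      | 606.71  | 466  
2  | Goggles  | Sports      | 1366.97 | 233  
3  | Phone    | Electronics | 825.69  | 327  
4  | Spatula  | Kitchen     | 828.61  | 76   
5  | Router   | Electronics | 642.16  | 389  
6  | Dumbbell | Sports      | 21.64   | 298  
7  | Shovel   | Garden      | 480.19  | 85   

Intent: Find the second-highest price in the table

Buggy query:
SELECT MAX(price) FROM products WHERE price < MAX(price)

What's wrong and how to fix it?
Bug: MAX(price) on the right of the comparison is an aggregate-in-WHERE error

Fix: Put the inner MAX in a scalar subquery

Corrected query:
SELECT MAX(price) FROM products WHERE price < (SELECT MAX(price) FROM products)

Result:
MAX(price)
----------
828.61    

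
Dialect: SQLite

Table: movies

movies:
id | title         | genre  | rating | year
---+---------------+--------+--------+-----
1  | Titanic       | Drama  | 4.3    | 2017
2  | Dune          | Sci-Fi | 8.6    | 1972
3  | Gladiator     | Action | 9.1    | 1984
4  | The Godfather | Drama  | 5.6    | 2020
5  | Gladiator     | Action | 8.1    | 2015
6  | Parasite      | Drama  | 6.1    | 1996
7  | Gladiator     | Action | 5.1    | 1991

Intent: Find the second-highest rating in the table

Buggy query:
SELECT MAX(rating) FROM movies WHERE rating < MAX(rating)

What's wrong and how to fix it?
Bug: The inner MAX is an aggregate inside WHERE, which is not allowed

Fix: Compute the overall MAX in a subquery, then take MAX of rows below it

Corrected query:
SELECT MAX(rating) FROM movies WHERE rating < (SELECT MAX(rating) FROM movies)

Result:
MAX(rating)
-----------
8.6        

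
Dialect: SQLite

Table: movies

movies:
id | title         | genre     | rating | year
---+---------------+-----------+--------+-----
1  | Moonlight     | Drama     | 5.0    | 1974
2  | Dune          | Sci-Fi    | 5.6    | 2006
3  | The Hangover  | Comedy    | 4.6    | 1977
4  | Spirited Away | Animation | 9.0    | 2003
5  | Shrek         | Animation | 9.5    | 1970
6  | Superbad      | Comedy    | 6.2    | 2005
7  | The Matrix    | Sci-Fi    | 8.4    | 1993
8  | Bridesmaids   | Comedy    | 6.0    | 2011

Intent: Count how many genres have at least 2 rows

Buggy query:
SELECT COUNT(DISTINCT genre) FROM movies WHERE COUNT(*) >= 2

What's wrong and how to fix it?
Bug: WHERE filters individual rows, not groups, so a group-level COUNT is invalid there

Fix: Group first with HAVING COUNT(*) >= 2, then COUNT the resulting groups

Corrected query:
SELECT COUNT(*) FROM (SELECT genre FROM movies GROUP BY genre HAVING COUNT(*) >= 2)

Result:
COUNT(*)
--------
3       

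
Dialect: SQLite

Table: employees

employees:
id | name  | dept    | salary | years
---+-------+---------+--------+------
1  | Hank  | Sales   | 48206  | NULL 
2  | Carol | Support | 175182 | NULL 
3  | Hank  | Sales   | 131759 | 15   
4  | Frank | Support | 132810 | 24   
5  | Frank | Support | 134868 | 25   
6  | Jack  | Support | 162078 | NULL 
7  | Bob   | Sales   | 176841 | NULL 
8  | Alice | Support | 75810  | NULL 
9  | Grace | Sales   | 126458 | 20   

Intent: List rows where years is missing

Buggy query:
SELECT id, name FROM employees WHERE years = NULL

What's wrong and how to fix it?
Bug: '= NULL' is always unknown in SQL three-valued logic, so no rows match

Fix: Use IS NULL to test for NULL

Corrected query:
SELECT id, name FROM employees WHERE years IS NULL

Result:
id | name 
---+------
1  | Hank 
2  | Carol
6  | Jack 
7  | Bob  
8  | Alice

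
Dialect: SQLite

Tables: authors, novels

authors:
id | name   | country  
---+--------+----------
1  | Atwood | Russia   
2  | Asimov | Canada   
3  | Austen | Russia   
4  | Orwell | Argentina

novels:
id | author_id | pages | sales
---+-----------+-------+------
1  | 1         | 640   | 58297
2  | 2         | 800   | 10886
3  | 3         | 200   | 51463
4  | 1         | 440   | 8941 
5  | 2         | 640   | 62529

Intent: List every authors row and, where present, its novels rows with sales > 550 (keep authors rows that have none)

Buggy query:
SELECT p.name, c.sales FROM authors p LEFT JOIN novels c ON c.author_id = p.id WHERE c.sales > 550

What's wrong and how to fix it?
Bug: A WHERE condition on the right-hand table after LEFT JOIN drops unmatched parents

Fix: Put 'c.sales > 550' in the JOIN's ON clause instead of WHERE

Corrected query:
SELECT p.name, c.sales FROM authors p LEFT JOIN novels c ON c.author_id = p.id AND c.sales > 550

Result:
name   | sales
-------+------
Atwood | 8941 
Atwood | 58297
Asimov | 10886
Asimov | 62529
Austen | 51463
Orwell | NULL 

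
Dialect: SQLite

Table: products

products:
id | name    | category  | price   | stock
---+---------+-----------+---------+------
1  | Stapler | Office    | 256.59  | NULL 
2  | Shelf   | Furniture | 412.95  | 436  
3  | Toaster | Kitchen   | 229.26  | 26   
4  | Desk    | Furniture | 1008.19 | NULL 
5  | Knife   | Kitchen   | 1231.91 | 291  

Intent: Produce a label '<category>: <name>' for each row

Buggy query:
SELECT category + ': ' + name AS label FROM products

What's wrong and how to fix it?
Bug: '+' is numeric addition; on text columns SQLite converts them to 0 instead of concatenating

Fix: Replace + with || to concatenate text

Corrected query:
SELECT category || ': ' || name AS label FROM products

Result:
label           
----------------
Office: Stapler 
Furniture: Shelf
Kitchen: Toaster
Furniture: Desk 
Kitchen: Knife  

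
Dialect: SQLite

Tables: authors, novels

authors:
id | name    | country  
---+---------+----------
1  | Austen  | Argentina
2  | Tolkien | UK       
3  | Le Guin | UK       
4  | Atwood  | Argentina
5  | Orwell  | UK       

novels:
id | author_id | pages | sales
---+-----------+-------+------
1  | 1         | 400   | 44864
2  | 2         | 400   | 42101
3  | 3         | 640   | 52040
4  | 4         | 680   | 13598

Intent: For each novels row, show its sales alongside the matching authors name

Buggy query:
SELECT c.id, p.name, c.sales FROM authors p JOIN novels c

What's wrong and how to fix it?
Bug: JOIN with no ON clause produces a cartesian product; every novels row pairs with every authors row

Fix: Add ON c.author_id = p.id to the JOIN

Corrected query:
SELECT c.id, p.name, c.sales FROM authors p JOIN novels c ON c.author_id = p.id

Result:
id | name    | sales
---+---------+------
1  | Austen  | 44864
2  | Tolkien | 42101
3  | Le Guin | 52040
4  | Atwood  | 13598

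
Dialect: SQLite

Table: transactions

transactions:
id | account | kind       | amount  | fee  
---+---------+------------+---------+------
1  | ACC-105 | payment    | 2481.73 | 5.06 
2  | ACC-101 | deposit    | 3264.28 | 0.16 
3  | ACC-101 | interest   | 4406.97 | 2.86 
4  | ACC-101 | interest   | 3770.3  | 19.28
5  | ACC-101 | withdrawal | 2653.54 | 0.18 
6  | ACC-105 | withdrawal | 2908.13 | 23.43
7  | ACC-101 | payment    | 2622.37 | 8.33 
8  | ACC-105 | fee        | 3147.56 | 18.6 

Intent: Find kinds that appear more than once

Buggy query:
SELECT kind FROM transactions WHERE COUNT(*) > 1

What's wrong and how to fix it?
Bug: WHERE can't reference COUNT(*); aggregates are computed after WHERE

Fix: GROUP BY kind, then filter groups with HAVING COUNT(*) > 1

Corrected query:
SELECT kind FROM transactions GROUP BY kind HAVING COUNT(*) > 1

Result:
kind      
----------
interest  
payment   
withdrawal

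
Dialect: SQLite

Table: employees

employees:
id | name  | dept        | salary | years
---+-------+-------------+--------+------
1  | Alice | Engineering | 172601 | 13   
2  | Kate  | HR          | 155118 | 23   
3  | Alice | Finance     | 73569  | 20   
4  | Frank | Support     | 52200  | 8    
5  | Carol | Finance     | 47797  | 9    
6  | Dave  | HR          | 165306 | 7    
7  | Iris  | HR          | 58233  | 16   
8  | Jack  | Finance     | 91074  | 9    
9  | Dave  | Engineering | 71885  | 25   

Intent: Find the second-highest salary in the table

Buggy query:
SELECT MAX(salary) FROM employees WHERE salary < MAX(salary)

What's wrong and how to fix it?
Bug: The inner MAX is an aggregate inside WHERE, which is not allowed

Fix: Put the inner MAX in a scalar subquery

Corrected query:
SELECT MAX(salary) FROM employees WHERE salary < (SELECT MAX(salary) FROM employees)

Result:
MAX(salary)
-----------
165306     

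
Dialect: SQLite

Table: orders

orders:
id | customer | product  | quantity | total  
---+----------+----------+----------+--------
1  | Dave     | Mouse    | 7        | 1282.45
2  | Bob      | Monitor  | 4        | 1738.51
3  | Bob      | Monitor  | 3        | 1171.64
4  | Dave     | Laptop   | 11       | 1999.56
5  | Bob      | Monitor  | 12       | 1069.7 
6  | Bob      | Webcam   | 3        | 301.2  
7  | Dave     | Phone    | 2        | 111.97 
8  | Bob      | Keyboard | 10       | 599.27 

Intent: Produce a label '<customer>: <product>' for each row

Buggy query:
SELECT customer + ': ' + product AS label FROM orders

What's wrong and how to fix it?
Bug: SQLite uses || for string concatenation; + coerces text to numbers (yielding 0)

Fix: Use the || operator for string concatenation

Corrected query:
SELECT customer || ': ' || product AS label FROM orders

Result:
label        
-------------
Dave: Mouse  
Bob: Monitor 
Bob: Monitor 
Dave: Laptop 
Bob: Monitor 
Bob: Webcam  
Dave: Phone  
Bob: Keyboard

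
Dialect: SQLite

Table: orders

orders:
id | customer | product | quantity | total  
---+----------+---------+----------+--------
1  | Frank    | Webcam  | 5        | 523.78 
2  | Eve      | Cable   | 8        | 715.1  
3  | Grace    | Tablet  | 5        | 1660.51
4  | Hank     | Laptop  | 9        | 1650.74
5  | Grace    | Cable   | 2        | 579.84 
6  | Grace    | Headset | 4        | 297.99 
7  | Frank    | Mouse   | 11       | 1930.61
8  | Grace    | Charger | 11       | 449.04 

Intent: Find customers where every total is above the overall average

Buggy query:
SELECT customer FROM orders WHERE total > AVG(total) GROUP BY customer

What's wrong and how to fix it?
Bug: WHERE evaluates per row before aggregation, so AVG() is unavailable

Fix: Compute the overall average in a scalar subquery and compare each group's MIN against it in HAVING

Corrected query:
SELECT customer FROM orders GROUP BY customer HAVING MIN(total) > (SELECT AVG(total) FROM orders)

Result:
customer
--------
Hank    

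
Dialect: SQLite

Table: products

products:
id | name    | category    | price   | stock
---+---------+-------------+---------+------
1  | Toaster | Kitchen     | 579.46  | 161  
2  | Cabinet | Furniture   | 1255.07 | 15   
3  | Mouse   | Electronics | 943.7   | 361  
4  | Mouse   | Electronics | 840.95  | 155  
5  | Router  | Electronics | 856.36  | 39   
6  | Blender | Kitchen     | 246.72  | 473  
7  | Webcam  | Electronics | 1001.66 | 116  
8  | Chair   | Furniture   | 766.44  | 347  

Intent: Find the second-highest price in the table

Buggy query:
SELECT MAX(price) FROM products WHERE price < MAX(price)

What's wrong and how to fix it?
Bug: MAX(price) on the right of the comparison is an aggregate-in-WHERE error

Fix: Compute the overall MAX in a subquery, then take MAX of rows below it

Corrected query:
SELECT MAX(price) FROM products WHERE price < (SELECT MAX(price) FROM products)

Result:
MAX(price)
----------
1001.66   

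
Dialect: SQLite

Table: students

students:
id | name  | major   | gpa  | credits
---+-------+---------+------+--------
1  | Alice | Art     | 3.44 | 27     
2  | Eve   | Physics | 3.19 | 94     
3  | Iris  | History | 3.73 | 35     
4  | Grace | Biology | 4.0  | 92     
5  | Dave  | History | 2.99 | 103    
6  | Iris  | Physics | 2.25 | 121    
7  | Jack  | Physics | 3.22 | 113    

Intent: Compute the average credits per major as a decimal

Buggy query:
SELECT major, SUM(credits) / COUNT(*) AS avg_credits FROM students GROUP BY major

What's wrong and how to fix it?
Bug: Both operands are integers, so '/' performs integer division and truncates

Fix: Multiply by 1.0 (or CAST to REAL) to force floating-point division

Corrected query:
SELECT major, SUM(credits) * 1.0 / COUNT(*) AS avg_credits FROM students GROUP BY major

Result:
major   | avg_credits
--------+------------
Art     | 27         
Biology | 92         
History | 69         
Physics | 109.333333 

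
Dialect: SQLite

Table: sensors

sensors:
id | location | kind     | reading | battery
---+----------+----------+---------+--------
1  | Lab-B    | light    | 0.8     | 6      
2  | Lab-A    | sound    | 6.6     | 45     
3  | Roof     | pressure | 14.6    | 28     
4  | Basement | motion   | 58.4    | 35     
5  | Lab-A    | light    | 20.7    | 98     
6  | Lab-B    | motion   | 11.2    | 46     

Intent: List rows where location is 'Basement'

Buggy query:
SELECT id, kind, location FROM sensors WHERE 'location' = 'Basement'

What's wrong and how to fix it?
Bug: 'location' in single quotes is a string literal, not the column; the comparison is literal-vs-literal and never true

Fix: Remove the quotes around the column name (or use double quotes for an identifier)

Corrected query:
SELECT id, kind, location FROM sensors WHERE location = 'Basement'

Result:
id | kind   | location
---+--------+---------
4  | motion | Basement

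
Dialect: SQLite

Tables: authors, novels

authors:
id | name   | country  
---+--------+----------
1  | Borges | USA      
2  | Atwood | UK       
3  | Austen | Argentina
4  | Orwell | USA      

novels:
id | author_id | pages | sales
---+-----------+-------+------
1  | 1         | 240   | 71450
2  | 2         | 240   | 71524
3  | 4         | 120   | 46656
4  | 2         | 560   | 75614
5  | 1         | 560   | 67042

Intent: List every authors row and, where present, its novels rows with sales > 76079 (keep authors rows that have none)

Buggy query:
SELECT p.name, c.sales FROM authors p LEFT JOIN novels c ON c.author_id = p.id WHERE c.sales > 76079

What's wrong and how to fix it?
Bug: Filtering c.sales in WHERE discards the NULL rows produced by LEFT JOIN, turning it into an inner join

Fix: Put 'c.sales > 76079' in the JOIN's ON clause instead of WHERE

Corrected query:
SELECT p.name, c.sales FROM authors p LEFT JOIN novels c ON c.author_id = p.id AND c.sales > 76079

Result:
name   | sales
-------+------
Borges | NULL 
Atwood | NULL 
Austen | NULL 
Orwell | NULL 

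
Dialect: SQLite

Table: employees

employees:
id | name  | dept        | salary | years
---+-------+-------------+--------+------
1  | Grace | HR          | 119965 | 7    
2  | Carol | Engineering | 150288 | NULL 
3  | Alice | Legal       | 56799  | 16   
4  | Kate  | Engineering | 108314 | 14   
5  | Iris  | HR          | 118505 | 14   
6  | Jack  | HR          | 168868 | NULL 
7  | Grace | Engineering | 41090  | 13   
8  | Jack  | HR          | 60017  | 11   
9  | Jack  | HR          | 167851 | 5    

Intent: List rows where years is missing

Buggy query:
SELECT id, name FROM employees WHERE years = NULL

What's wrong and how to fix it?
Bug: Comparing to NULL with '=' never matches; NULL = NULL is unknown, not true

Fix: Use IS NULL to test for NULL

Corrected query:
SELECT id, name FROM employees WHERE years IS NULL

Result:
id | name 
---+------
2  | Carol
6  | Jack 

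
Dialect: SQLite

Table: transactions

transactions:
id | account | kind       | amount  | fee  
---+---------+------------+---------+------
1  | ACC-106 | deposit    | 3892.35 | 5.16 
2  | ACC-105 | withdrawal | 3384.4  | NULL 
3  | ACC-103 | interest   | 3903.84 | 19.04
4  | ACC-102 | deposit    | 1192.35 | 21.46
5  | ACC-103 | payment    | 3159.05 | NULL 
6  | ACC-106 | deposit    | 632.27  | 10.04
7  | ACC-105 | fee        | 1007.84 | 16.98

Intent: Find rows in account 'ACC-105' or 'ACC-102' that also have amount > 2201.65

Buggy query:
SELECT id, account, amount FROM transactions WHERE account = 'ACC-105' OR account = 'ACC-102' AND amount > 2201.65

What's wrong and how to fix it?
Bug: Without parentheses, AND is evaluated before OR, so the amount filter only applies to the 'ACC-102' branch

Fix: Group the OR with parentheses (or use IN), then AND the threshold

Corrected query:
SELECT id, account, amount FROM transactions WHERE (account = 'ACC-105' OR account = 'ACC-102') AND amount > 2201.65

Result:
id | account | amount
---+---------+-------
2  | ACC-105 | 3384.4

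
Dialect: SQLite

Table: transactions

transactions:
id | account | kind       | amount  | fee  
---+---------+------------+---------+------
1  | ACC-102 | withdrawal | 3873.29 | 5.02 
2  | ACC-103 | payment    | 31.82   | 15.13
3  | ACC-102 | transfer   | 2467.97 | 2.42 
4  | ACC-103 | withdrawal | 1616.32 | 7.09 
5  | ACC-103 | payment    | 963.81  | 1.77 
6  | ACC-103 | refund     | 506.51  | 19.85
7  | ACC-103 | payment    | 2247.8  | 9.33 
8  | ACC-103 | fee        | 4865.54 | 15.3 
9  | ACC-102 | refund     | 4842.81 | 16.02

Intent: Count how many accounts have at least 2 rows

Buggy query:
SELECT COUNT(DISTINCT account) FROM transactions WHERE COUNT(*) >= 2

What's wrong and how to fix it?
Bug: WHERE filters individual rows, not groups, so a group-level COUNT is invalid there

Fix: Group first with HAVING COUNT(*) >= 2, then COUNT the resulting groups

Corrected query:
SELECT COUNT(*) FROM (SELECT account FROM transactions GROUP BY account HAVING COUNT(*) >= 2)

Result:
COUNT(*)
--------
2       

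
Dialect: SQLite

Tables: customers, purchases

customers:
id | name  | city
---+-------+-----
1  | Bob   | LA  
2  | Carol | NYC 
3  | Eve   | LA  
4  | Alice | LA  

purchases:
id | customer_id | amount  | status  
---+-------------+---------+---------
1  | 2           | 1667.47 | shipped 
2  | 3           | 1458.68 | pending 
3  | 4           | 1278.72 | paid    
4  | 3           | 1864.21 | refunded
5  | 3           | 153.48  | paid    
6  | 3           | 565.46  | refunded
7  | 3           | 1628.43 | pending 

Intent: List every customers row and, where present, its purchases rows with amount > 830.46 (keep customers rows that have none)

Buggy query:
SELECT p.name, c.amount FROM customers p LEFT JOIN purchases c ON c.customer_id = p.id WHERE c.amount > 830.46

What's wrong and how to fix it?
Bug: A WHERE condition on the right-hand table after LEFT JOIN drops unmatched parents

Fix: Move the right-table condition into the ON clause so unmatched parents are kept

Corrected query:
SELECT p.name, c.amount FROM customers p LEFT JOIN purchases c ON c.customer_id = p.id AND c.amount > 830.46

Result:
name  | amount 
------+--------
Bob   | NULL   
Carol | 1667.47
Eve   | 1458.68
Eve   | 1628.43
Eve   | 1864.21
Alice | 1278.72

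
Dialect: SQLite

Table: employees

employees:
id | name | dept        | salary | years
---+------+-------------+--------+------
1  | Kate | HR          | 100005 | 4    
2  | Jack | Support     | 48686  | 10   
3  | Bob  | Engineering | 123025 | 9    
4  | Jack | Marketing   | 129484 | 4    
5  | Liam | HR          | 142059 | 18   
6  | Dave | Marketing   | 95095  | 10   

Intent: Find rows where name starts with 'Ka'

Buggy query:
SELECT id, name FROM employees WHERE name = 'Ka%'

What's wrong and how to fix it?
Bug: '=' compares the literal string including the % character; pattern matching needs LIKE

Fix: Replace '=' with LIKE so 'Ka%' is treated as a pattern

Corrected query:
SELECT id, name FROM employees WHERE name LIKE 'Ka%'

Result:
id | name
---+-----
1  | Kate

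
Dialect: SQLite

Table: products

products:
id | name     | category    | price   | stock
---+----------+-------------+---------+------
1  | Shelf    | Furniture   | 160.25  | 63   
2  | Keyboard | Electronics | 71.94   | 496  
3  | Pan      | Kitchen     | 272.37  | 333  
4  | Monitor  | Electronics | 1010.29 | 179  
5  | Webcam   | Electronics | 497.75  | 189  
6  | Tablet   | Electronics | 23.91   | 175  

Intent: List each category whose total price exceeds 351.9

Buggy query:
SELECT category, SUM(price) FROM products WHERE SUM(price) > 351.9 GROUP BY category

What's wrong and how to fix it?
Bug: Aggregate functions cannot appear in a WHERE clause

Fix: Move the aggregate condition to a HAVING clause

Corrected query:
SELECT category, SUM(price) FROM products GROUP BY category HAVING SUM(price) > 351.9

Result:
category    | SUM(price)
------------+-----------
Electronics | 1603.89   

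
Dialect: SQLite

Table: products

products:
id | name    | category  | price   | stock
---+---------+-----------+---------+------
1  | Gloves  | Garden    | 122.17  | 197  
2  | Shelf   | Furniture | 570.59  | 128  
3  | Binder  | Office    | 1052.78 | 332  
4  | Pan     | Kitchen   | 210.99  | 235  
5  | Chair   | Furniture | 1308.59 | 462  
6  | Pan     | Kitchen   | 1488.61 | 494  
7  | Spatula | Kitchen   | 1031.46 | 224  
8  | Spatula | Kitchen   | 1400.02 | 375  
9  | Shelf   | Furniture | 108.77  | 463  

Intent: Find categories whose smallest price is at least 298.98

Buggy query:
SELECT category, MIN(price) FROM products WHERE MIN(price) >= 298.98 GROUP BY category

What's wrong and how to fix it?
Bug: Aggregates like MIN are computed per group after WHERE runs

Fix: Use HAVING for the per-group MIN condition

Corrected query:
SELECT category, MIN(price) FROM products GROUP BY category HAVING MIN(price) >= 298.98

Result:
category | MIN(price)
---------+-----------
Office   | 1052.78   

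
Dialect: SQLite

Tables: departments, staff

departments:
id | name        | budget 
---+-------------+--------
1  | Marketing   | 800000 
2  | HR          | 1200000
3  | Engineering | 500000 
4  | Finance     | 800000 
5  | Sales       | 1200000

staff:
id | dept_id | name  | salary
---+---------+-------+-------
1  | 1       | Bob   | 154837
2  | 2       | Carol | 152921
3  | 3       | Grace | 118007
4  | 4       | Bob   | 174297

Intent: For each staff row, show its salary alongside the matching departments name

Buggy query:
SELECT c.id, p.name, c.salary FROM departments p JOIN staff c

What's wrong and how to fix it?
Bug: JOIN with no ON clause produces a cartesian product; every staff row pairs with every departments row

Fix: Add ON c.dept_id = p.id to the JOIN

Corrected query:
SELECT c.id, p.name, c.salary FROM departments p JOIN staff c ON c.dept_id = p.id

Result:
id | name        | salary
---+-------------+-------
1  | Marketing   | 154837
2  | HR          | 152921
3  | Engineering | 118007
4  | Finance     | 174297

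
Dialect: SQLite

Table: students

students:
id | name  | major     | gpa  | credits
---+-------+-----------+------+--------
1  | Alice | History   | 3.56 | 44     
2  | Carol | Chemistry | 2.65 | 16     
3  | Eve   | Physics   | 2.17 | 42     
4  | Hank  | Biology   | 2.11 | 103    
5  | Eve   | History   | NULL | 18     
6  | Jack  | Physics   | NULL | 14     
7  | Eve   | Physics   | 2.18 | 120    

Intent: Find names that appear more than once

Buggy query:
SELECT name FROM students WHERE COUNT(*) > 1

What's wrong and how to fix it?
Bug: COUNT(*) is an aggregate and cannot be used in WHERE

Fix: Group first, then use HAVING for the count condition

Corrected query:
SELECT name FROM students GROUP BY name HAVING COUNT(*) > 1

Result:
name
----
Eve 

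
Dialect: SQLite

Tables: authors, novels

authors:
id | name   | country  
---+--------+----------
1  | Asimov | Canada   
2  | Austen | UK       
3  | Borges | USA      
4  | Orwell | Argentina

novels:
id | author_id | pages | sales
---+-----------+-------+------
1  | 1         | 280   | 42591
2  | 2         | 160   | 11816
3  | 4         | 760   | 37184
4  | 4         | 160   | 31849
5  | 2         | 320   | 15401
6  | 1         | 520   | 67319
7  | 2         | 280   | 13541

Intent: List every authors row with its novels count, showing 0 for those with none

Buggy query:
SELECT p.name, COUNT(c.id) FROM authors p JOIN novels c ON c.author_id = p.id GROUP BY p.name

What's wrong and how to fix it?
Bug: An inner join excludes parents with zero children

Fix: Use LEFT JOIN so parents without children still appear (COUNT(c.id) gives 0)

Corrected query:
SELECT p.name, COUNT(c.id) FROM authors p LEFT JOIN novels c ON c.author_id = p.id GROUP BY p.name

Result:
name   | COUNT(c.id)
-------+------------
Asimov | 2          
Austen | 3          
Borges | 0          
Orwell | 2          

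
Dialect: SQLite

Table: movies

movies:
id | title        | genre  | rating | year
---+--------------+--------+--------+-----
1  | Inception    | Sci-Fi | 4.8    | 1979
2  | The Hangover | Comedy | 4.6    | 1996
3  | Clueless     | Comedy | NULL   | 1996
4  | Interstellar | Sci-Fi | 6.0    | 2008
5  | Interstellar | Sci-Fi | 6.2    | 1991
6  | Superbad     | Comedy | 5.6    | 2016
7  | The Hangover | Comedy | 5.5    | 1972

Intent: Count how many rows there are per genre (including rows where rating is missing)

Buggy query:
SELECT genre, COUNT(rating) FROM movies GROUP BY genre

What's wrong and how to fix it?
Bug: COUNT(column) counts non-NULL values only; rows with NULL rating aren't counted

Fix: Use COUNT(*) to count all rows regardless of NULL

Corrected query:
SELECT genre, COUNT(*) FROM movies GROUP BY genre

Result:
genre  | COUNT(*)
-------+---------
Comedy | 4       
Sci-Fi | 3       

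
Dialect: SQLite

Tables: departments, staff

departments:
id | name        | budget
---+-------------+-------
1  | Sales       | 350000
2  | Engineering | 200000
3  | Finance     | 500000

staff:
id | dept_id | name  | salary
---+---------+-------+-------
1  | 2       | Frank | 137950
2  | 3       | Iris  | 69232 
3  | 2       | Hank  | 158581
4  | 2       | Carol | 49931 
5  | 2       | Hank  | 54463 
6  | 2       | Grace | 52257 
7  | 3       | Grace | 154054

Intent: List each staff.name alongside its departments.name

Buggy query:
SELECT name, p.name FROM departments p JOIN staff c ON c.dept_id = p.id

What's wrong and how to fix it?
Bug: 'name' exists in both joined tables, so the database can't tell which one is meant

Fix: Prefix ambiguous columns with the table alias

Corrected query:
SELECT c.name, p.name FROM departments p JOIN staff c ON c.dept_id = p.id

Result:
name  | name       
------+------------
Frank | Engineering
Iris  | Finance    
Hank  | Engineering
Carol | Engineering
Hank  | Engineering
Grace | Engineering
Grace | Finance    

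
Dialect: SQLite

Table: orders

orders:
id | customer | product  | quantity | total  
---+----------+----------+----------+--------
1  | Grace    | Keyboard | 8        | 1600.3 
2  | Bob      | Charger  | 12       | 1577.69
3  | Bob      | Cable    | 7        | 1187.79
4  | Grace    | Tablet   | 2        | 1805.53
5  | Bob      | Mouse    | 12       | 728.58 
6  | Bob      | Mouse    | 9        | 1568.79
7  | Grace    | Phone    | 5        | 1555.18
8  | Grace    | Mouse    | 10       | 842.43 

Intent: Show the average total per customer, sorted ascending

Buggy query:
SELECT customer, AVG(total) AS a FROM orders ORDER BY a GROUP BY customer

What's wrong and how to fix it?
Bug: ORDER BY appears before GROUP BY; SQL clause order requires GROUP BY first

Fix: Reorder: SELECT … FROM … GROUP BY … ORDER BY …

Corrected query:
SELECT customer, AVG(total) AS a FROM orders GROUP BY customer ORDER BY a

Result:
customer | a        
---------+----------
Bob      | 1265.7125
Grace    | 1450.86  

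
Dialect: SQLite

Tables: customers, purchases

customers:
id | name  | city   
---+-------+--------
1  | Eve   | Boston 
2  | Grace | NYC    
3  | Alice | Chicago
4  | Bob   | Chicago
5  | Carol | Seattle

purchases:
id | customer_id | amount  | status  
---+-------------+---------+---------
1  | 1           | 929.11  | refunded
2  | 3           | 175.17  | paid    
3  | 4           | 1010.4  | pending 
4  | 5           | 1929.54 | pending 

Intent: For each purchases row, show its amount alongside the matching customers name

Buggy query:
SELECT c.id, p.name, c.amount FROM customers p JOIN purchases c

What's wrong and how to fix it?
Bug: Missing join condition: each purchases row is matched to all customers rows instead of just its own

Fix: Add ON c.customer_id = p.id to the JOIN

Corrected query:
SELECT c.id, p.name, c.amount FROM customers p JOIN purchases c ON c.customer_id = p.id

Result:
id | name  | amount 
---+-------+--------
1  | Eve   | 929.11 
2  | Alice | 175.17 
3  | Bob   | 1010.4 
4  | Carol | 1929.54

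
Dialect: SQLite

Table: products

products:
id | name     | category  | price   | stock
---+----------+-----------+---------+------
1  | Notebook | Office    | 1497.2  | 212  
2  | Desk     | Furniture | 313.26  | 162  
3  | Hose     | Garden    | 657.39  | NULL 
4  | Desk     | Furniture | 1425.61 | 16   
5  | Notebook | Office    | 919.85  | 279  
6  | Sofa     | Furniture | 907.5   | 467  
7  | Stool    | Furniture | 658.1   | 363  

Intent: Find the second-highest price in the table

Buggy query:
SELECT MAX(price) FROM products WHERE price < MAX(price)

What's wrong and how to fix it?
Bug: The inner MAX is an aggregate inside WHERE, which is not allowed

Fix: Put the inner MAX in a scalar subquery

Corrected query:
SELECT MAX(price) FROM products WHERE price < (SELECT MAX(price) FROM products)

Result:
MAX(price)
----------
1425.61   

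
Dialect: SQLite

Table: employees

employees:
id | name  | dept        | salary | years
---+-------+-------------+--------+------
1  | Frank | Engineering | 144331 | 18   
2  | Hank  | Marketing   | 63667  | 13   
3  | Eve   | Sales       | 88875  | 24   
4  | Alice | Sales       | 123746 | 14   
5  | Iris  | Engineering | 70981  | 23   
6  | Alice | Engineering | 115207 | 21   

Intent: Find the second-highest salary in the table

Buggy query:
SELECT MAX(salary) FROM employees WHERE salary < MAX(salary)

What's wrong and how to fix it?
Bug: The inner MAX is an aggregate inside WHERE, which is not allowed

Fix: Put the inner MAX in a scalar subquery

Corrected query:
SELECT MAX(salary) FROM employees WHERE salary < (SELECT MAX(salary) FROM employees)

Result:
MAX(salary)
-----------
123746     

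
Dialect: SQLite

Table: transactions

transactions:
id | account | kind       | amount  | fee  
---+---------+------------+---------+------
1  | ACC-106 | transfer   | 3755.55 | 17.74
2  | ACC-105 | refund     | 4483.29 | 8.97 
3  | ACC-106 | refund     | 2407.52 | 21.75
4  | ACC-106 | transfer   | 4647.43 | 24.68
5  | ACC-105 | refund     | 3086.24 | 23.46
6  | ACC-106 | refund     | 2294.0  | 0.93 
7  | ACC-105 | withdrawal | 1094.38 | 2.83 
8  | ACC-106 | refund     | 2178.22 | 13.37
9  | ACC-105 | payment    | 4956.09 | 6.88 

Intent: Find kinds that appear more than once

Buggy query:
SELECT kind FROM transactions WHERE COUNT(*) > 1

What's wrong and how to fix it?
Bug: COUNT(*) is an aggregate and cannot be used in WHERE

Fix: Group first, then use HAVING for the count condition

Corrected query:
SELECT kind FROM transactions GROUP BY kind HAVING COUNT(*) > 1

Result:
kind    
--------
refund  
transfer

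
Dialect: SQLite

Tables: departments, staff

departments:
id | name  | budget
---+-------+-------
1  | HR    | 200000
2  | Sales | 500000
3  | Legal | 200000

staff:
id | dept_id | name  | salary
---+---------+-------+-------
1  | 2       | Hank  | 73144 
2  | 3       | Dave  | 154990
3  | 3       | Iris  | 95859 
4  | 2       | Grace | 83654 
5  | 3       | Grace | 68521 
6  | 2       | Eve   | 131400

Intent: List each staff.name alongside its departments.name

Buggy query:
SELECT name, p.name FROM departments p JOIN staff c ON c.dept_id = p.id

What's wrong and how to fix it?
Bug: 'name' exists in both joined tables, so the database can't tell which one is meant

Fix: Qualify the column with its table alias (c.name)

Corrected query:
SELECT c.name, p.name FROM departments p JOIN staff c ON c.dept_id = p.id

Result:
name  | name 
------+------
Hank  | Sales
Dave  | Legal
Iris  | Legal
Grace | Sales
Grace | Legal
Eve   | Sales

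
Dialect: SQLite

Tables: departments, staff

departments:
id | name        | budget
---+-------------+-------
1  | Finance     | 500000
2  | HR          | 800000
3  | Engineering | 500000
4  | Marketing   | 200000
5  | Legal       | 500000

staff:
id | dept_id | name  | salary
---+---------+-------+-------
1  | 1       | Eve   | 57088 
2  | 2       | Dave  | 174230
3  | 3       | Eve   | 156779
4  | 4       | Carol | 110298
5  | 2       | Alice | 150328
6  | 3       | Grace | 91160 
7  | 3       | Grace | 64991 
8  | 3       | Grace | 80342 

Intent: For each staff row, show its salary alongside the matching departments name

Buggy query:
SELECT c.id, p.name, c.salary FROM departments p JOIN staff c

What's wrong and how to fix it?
Bug: JOIN with no ON clause produces a cartesian product; every staff row pairs with every departments row

Fix: Specify the join condition linking the foreign key to the parent id

Corrected query:
SELECT c.id, p.name, c.salary FROM departments p JOIN staff c ON c.dept_id = p.id

Result:
id | name        | salary
---+-------------+-------
1  | Finance     | 57088 
2  | HR          | 174230
3  | Engineering | 156779
4  | Marketing   | 110298
5  | HR          | 150328
6  | Engineering | 91160 
7  | Engineering | 64991 
8  | Engineering | 80342 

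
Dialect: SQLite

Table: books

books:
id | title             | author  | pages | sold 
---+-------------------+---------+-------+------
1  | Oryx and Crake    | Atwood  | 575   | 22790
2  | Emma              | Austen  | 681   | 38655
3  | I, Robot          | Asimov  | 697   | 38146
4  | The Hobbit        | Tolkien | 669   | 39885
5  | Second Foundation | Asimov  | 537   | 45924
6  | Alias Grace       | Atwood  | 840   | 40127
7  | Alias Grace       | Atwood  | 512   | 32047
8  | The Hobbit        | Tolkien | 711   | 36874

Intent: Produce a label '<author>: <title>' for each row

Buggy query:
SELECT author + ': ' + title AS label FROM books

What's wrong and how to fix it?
Bug: '+' is numeric addition; on text columns SQLite converts them to 0 instead of concatenating

Fix: Use the || operator for string concatenation

Corrected query:
SELECT author || ': ' || title AS label FROM books

Result:
label                    
-------------------------
Atwood: Oryx and Crake   
Austen: Emma             
Asimov: I, Robot         
Tolkien: The Hobbit      
Asimov: Second Foundation
Atwood: Alias Grace      
Atwood: Alias Grace      
Tolkien: The Hobbit      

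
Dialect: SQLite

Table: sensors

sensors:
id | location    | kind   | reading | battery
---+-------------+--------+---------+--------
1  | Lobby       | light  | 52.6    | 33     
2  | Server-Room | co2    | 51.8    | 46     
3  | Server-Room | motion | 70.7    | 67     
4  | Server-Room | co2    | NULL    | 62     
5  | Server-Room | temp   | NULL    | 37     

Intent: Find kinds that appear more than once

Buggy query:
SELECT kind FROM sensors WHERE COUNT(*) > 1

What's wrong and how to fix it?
Bug: COUNT(*) is an aggregate and cannot be used in WHERE

Fix: GROUP BY kind, then filter groups with HAVING COUNT(*) > 1

Corrected query:
SELECT kind FROM sensors GROUP BY kind HAVING COUNT(*) > 1

Result:
kind
----
co2 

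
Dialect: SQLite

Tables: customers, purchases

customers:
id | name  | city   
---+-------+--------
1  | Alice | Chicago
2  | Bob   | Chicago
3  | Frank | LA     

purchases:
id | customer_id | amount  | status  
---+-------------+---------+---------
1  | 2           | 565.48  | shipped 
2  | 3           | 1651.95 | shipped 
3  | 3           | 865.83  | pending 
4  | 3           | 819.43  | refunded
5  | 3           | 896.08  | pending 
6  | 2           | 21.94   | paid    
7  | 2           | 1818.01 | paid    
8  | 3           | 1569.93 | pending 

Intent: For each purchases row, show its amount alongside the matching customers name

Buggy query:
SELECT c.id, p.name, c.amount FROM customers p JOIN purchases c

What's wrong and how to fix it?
Bug: Missing join condition: each purchases row is matched to all customers rows instead of just its own

Fix: Specify the join condition linking the foreign key to the parent id

Corrected query:
SELECT c.id, p.name, c.amount FROM customers p JOIN purchases c ON c.customer_id = p.id

Result:
id | name  | amount 
---+-------+--------
1  | Bob   | 565.48 
2  | Frank | 1651.95
3  | Frank | 865.83 
4  | Frank | 819.43 
5  | Frank | 896.08 
6  | Bob   | 21.94  
7  | Bob   | 1818.01
8  | Frank | 1569.93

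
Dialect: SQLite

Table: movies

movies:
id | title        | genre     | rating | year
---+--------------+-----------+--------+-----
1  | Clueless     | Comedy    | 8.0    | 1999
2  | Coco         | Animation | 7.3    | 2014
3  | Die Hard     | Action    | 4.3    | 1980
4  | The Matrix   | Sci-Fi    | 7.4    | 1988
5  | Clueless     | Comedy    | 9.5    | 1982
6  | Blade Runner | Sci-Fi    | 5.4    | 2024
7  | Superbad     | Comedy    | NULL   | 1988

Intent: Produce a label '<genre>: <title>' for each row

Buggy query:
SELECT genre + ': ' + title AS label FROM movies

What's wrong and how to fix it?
Bug: '+' is numeric addition; on text columns SQLite converts them to 0 instead of concatenating

Fix: Replace + with || to concatenate text

Corrected query:
SELECT genre || ': ' || title AS label FROM movies

Result:
label               
--------------------
Comedy: Clueless    
Animation: Coco     
Action: Die Hard    
Sci-Fi: The Matrix  
Comedy: Clueless    
Sci-Fi: Blade Runner
Comedy: Superbad    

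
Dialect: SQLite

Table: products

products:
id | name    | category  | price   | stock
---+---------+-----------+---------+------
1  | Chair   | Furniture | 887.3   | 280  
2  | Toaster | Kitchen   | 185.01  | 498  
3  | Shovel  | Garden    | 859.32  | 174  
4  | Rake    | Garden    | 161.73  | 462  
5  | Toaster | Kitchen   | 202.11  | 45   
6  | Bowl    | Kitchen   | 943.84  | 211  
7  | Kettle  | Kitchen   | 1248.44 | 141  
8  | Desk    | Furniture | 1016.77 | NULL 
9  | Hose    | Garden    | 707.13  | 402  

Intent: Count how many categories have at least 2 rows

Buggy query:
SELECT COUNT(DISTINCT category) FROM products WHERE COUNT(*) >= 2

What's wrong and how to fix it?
Bug: WHERE filters individual rows, not groups, so a group-level COUNT is invalid there

Fix: Use a subquery that GROUPs and filters with HAVING, then count its rows

Corrected query:
SELECT COUNT(*) FROM (SELECT category FROM products GROUP BY category HAVING COUNT(*) >= 2)

Result:
COUNT(*)
--------
3       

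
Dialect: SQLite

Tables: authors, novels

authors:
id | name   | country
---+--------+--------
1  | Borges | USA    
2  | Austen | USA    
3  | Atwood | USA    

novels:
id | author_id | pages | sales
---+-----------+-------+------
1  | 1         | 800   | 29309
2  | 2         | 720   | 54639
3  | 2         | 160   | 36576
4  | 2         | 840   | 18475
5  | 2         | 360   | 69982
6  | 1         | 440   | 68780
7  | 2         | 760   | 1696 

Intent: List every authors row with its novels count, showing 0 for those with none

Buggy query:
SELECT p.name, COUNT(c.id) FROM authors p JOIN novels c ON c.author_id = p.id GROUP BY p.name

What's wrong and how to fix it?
Bug: An inner join excludes parents with zero children

Fix: Switch to LEFT JOIN to retain unmatched parent rows

Corrected query:
SELECT p.name, COUNT(c.id) FROM authors p LEFT JOIN novels c ON c.author_id = p.id GROUP BY p.name

Result:
name   | COUNT(c.id)
-------+------------
Atwood | 0          
Austen | 5          
Borges | 2          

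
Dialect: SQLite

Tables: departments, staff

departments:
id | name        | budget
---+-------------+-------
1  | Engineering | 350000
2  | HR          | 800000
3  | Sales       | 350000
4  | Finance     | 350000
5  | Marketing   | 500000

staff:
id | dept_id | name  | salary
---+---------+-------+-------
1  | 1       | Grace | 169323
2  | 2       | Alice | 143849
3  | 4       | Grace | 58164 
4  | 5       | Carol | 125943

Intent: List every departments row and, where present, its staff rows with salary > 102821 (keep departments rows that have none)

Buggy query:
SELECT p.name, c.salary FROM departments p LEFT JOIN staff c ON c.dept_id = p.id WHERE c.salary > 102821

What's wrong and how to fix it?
Bug: Filtering c.salary in WHERE discards the NULL rows produced by LEFT JOIN, turning it into an inner join

Fix: Move the right-table condition into the ON clause so unmatched parents are kept

Corrected query:
SELECT p.name, c.salary FROM departments p LEFT JOIN staff c ON c.dept_id = p.id AND c.salary > 102821

Result:
name        | salary
------------+-------
Engineering | 169323
HR          | 143849
Sales       | NULL  
Finance     | NULL  
Marketing   | 125943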